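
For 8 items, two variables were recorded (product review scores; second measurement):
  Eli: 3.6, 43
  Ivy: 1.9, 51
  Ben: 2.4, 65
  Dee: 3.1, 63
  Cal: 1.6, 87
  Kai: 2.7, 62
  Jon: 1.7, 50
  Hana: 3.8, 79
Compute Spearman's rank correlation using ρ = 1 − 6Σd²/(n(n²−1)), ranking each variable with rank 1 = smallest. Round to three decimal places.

-0.095

Ranks of variable 1: 7, 3, 4, 6, 1, 5, 2, 8
Ranks of variable 2: 1, 3, 6, 5, 8, 4, 2, 7
d = r₁ − r₂: 6, 0, -2, 1, -7, 1, 0, 1
d²: 36, 0, 4, 1, 49, 1, 0, 1; Σd² = 92
ρ = 1 − 6·92/(8·63) = 1 − 552/504 = -0.095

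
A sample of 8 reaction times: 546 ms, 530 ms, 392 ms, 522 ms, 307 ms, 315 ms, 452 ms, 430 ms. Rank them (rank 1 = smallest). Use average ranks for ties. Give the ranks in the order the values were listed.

8, 7, 3, 6, 1, 2, 5, 4

Sorted (ascending): 307, 315, 392, 430, 452, 522, 530, 546
No ties — each value takes its position as its rank.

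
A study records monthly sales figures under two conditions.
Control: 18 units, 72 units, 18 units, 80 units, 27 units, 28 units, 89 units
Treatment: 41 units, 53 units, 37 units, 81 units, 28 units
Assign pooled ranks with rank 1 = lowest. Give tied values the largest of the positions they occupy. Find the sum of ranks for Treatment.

Sorted (ascending): 18, 18, 27, 28, 28, 37, 41, 53, 72, 80, 81, 89
The 2 values of 18 occupy positions 1–2 → each gets rank 2.
The 2 values of 28 occupy positions 4–5 → each gets rank 5.
Treatment values → pooled ranks: 41→7, 53→8, 37→6, 81→11, 28→5
Rank sum = 7 + 8 + 6 + 11 + 5 = 37

37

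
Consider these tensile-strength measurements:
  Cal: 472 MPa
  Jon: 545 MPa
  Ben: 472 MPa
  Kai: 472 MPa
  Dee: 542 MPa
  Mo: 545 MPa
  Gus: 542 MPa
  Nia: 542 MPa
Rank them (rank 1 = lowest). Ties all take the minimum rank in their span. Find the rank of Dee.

4

Sorted (ascending): 472, 472, 472, 542, 542, 542, 545, 545
The 3 values of 472 occupy positions 1–3 → each gets rank 1.
The 3 values of 542 occupy positions 4–6 → each gets rank 4.
The 2 values of 545 occupy positions 7–8 → each gets rank 7.
Dee has value 542 MPa → rank 4.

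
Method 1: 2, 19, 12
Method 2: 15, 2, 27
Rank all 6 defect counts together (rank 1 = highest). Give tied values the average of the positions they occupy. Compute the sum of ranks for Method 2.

9.5

Sorted (descending): 27, 19, 15, 12, 2, 2
The 2 values of 2 occupy positions 5–6 → average rank (5+6)/2 = 5.5.
Method 2 values → pooled ranks: 15→3, 2→5.5, 27→1
Rank sum = 3 + 5.5 + 1 = 9.5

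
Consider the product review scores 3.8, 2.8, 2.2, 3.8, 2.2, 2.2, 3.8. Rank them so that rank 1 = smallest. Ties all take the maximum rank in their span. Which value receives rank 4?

2.8

Sorted (ascending): 2.2, 2.2, 2.2, 2.8, 3.8, 3.8, 3.8
The 3 values of 2.2 occupy positions 1–3 → each gets rank 3.
The 3 values of 3.8 occupy positions 5–7 → each gets rank 7.
Rank 4 → value 2.8.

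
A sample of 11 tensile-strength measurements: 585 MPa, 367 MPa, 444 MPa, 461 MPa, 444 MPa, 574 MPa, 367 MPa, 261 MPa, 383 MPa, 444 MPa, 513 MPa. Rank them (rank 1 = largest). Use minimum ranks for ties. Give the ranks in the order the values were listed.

Sorted (descending): 585, 574, 513, 461, 444, 444, 444, 383, 367, 367, 261
The 3 values of 444 occupy positions 5–7 → each gets rank 5.
The 2 values of 367 occupy positions 9–10 → each gets rank 9.

1, 9, 5, 4, 5, 2, 9, 11, 8, 5, 3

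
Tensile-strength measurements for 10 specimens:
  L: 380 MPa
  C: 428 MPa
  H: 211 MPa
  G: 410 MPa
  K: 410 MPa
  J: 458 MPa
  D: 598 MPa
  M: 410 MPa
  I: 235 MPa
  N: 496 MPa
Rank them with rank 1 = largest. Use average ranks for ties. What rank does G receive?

Sorted (descending): 598, 496, 458, 428, 410, 410, 410, 380, 235, 211
The 3 values of 410 occupy positions 5–7 → average rank 6.
G has value 410 MPa → rank 6.

6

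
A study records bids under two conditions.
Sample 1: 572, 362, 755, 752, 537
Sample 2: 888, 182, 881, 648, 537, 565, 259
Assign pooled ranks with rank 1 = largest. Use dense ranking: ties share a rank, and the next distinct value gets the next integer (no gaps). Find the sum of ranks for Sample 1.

30

Sorted (descending): 888, 881, 755, 752, 648, 572, 565, 537, 537, 362, 259, 182
The 2 values of 537 share dense rank 8.
Remaining distinct values take the next consecutive integers.
Sample 1 values → pooled ranks: 572→6, 362→9, 755→3, 752→4, 537→8
Rank sum = 6 + 9 + 3 + 4 + 8 = 30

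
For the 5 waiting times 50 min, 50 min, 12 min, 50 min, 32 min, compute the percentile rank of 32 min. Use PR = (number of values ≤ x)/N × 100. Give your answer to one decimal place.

N = 5.
Strictly below 32: 1. Equal to 32: 1.
PR = 2/5 × 100 = 40.0

40.0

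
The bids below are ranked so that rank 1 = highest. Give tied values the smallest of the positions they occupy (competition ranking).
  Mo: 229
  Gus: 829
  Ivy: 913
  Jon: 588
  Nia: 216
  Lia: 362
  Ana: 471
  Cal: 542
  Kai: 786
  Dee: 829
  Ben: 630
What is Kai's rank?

4

Sorted (descending): 913, 829, 829, 786, 630, 588, 542, 471, 362, 229, 216
The 2 values of 829 occupy positions 2–3 → each gets rank 2.
Kai has value 786 → rank 4.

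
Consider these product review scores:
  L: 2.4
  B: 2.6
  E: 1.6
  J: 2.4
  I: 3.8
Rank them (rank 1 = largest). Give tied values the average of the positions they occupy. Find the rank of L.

3.5

Sorted (descending): 3.8, 2.6, 2.4, 2.4, 1.6
The 2 values of 2.4 occupy positions 3–4 → average rank (3+4)/2 = 3.5.
L has value 2.4 → rank 3.5.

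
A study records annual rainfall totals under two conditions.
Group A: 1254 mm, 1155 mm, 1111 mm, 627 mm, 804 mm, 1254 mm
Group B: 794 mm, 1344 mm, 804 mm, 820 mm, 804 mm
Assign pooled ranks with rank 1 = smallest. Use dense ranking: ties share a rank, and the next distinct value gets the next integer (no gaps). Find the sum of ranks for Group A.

Sorted (ascending): 627, 794, 804, 804, 804, 820, 1111, 1155, 1254, 1254, 1344
The 3 values of 804 share dense rank 3.
The 2 values of 1254 share dense rank 7.
Remaining distinct values take the next consecutive integers.
Group A values → pooled ranks: 1254→7, 1155→6, 1111→5, 627→1, 804→3, 1254→7
Rank sum = 7 + 6 + 5 + 1 + 3 + 7 = 29

29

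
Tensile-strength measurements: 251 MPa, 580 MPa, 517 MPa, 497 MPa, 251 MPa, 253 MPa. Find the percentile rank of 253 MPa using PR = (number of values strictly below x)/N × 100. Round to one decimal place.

33.3

N = 6.
Strictly below 253: 2. Equal to 253: 1.
PR = 2/6 × 100 = 33.3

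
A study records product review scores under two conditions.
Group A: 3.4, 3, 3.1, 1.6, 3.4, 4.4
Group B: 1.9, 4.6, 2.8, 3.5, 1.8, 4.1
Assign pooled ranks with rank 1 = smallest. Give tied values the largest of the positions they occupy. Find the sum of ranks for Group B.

40

Sorted (ascending): 1.6, 1.8, 1.9, 2.8, 3, 3.1, 3.4, 3.4, 3.5, 4.1, 4.4, 4.6
The 2 values of 3.4 occupy positions 7–8 → each gets rank 8.
Group B values → pooled ranks: 1.9→3, 4.6→12, 2.8→4, 3.5→9, 1.8→2, 4.1→10
Rank sum = 3 + 12 + 4 + 9 + 2 + 10 = 40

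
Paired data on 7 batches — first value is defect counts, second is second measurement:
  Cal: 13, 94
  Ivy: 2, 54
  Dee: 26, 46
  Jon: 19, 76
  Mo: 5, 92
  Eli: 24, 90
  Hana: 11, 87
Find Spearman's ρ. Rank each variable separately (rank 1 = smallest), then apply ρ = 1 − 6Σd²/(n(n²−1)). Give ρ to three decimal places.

Ranks of variable 1: 4, 1, 7, 5, 2, 6, 3
Ranks of variable 2: 7, 2, 1, 3, 6, 5, 4
d = r₁ − r₂: -3, -1, 6, 2, -4, 1, -1
d²: 9, 1, 36, 4, 16, 1, 1; Σd² = 68
ρ = 1 − 6·68/(7·48) = 1 − 408/336 = -0.214

-0.214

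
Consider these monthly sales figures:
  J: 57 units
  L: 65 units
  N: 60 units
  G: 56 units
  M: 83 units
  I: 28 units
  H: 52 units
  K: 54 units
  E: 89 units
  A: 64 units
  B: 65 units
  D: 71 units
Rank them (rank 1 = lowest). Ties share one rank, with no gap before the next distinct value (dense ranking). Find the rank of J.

Sorted (ascending): 28, 52, 54, 56, 57, 60, 64, 65, 65, 71, 83, 89
The 2 values of 65 share dense rank 8.
Remaining distinct values take the next consecutive integers.
J has value 57 units → rank 5.

5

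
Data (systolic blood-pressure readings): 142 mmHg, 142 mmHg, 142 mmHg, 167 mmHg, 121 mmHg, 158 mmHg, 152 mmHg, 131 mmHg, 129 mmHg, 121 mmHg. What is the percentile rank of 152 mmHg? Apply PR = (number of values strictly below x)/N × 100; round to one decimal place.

70.0

N = 10.
Strictly below 152: 7. Equal to 152: 1.
PR = 7/10 × 100 = 70.0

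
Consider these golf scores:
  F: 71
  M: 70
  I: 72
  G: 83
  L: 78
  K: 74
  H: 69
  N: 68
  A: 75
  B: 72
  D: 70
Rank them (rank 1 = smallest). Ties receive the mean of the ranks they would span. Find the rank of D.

3.5

Sorted (ascending): 68, 69, 70, 70, 71, 72, 72, 74, 75, 78, 83
The 2 values of 70 occupy positions 3–4 → average rank (3+4)/2 = 3.5.
The 2 values of 72 occupy positions 6–7 → average rank (6+7)/2 = 6.5.
D has value 70 → rank 3.5.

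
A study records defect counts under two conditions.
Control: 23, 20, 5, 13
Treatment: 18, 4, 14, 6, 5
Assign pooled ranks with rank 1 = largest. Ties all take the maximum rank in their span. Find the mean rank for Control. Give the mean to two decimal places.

Sorted (descending): 23, 20, 18, 14, 13, 6, 5, 5, 4
The 2 values of 5 occupy positions 7–8 → each gets rank 8.
Control values → pooled ranks: 23→1, 20→2, 5→8, 13→5
Mean rank = (1 + 2 + 8 + 5) / 4 = 4.00

4.00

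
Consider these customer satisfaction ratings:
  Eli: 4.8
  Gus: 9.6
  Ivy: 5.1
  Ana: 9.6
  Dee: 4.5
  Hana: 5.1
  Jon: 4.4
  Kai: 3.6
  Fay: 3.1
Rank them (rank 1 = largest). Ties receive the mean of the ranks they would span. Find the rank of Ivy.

3.5

Sorted (descending): 9.6, 9.6, 5.1, 5.1, 4.8, 4.5, 4.4, 3.6, 3.1
The 2 values of 9.6 occupy positions 1–2 → average rank (1+2)/2 = 1.5.
The 2 values of 5.1 occupy positions 3–4 → average rank (3+4)/2 = 3.5.
Ivy has value 5.1 → rank 3.5.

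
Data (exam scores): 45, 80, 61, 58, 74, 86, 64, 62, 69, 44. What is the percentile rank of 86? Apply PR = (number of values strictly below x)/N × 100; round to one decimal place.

N = 10.
Strictly below 86: 9. Equal to 86: 1.
PR = 9/10 × 100 = 90.0

90.0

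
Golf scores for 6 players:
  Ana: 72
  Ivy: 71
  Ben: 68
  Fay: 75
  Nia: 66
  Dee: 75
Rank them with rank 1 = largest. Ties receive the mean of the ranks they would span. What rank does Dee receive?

1.5

Sorted (descending): 75, 75, 72, 71, 68, 66
The 2 values of 75 occupy positions 1–2 → average rank (1+2)/2 = 1.5.
Dee has value 75 → rank 1.5.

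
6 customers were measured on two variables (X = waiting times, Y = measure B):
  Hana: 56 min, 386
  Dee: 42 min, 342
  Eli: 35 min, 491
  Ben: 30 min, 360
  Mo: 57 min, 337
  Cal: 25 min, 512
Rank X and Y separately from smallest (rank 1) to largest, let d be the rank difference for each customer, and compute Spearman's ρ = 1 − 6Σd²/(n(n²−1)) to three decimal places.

Ranks of variable 1: 5, 4, 3, 2, 6, 1
Ranks of variable 2: 4, 2, 5, 3, 1, 6
d = r₁ − r₂: 1, 2, -2, -1, 5, -5
d²: 1, 4, 4, 1, 25, 25; Σd² = 60
ρ = 1 − 6·60/(6·35) = 1 − 360/210 = -0.714

-0.714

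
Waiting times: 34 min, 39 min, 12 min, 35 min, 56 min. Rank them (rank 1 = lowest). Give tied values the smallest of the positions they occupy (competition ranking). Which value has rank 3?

Sorted (ascending): 12, 34, 35, 39, 56
No ties — each value takes its position as its rank.
Rank 3 → value 35.

35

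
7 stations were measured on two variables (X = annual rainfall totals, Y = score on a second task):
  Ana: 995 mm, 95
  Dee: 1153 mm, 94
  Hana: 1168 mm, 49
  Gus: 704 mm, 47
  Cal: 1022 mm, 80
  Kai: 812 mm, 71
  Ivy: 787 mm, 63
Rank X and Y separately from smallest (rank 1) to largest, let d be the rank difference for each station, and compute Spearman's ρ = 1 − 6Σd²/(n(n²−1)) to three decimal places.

0.357

Ranks of variable 1: 4, 6, 7, 1, 5, 3, 2
Ranks of variable 2: 7, 6, 2, 1, 5, 4, 3
d = r₁ − r₂: -3, 0, 5, 0, 0, -1, -1
d²: 9, 0, 25, 0, 0, 1, 1; Σd² = 36
ρ = 1 − 6·36/(7·48) = 1 − 216/336 = 0.357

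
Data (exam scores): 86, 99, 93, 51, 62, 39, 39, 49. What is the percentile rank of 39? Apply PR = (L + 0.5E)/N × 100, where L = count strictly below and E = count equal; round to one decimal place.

12.5

N = 8.
Strictly below 39: 0. Equal to 39: 2.
PR = (0 + 0.5·2)/8 × 100 = 12.5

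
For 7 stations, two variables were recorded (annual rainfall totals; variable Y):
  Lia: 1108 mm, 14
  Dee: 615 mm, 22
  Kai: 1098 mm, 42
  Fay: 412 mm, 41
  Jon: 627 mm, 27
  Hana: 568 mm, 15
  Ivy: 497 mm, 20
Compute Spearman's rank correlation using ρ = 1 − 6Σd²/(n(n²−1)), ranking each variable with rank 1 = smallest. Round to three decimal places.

-0.143

Ranks of variable 1: 7, 4, 6, 1, 5, 3, 2
Ranks of variable 2: 1, 4, 7, 6, 5, 2, 3
d = r₁ − r₂: 6, 0, -1, -5, 0, 1, -1
d²: 36, 0, 1, 25, 0, 1, 1; Σd² = 64
ρ = 1 − 6·64/(7·48) = 1 − 384/336 = -0.143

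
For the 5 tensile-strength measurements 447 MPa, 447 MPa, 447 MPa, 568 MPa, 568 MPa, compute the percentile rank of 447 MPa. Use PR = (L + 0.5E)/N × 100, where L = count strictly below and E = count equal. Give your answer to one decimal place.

30.0

N = 5.
Strictly below 447: 0. Equal to 447: 3.
PR = (0 + 0.5·3)/5 × 100 = 30.0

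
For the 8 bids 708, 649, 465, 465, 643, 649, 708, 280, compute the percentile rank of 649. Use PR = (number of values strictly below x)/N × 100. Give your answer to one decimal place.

N = 8.
Strictly below 649: 4. Equal to 649: 2.
PR = 4/8 × 100 = 50.0

50.0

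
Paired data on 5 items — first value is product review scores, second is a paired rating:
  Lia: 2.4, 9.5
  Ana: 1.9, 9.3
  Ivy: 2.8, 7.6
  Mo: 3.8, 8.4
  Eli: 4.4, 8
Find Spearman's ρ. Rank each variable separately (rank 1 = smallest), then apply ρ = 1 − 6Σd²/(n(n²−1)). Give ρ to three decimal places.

-0.600

Ranks of variable 1: 2, 1, 3, 4, 5
Ranks of variable 2: 5, 4, 1, 3, 2
d = r₁ − r₂: -3, -3, 2, 1, 3
d²: 9, 9, 4, 1, 9; Σd² = 32
ρ = 1 − 6·32/(5·24) = 1 − 192/120 = -0.600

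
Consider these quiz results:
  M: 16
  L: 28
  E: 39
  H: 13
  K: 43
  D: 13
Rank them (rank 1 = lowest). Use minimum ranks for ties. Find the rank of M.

Sorted (ascending): 13, 13, 16, 28, 39, 43
The 2 values of 13 occupy positions 1–2 → each gets rank 1.
M has value 16 → rank 3.

3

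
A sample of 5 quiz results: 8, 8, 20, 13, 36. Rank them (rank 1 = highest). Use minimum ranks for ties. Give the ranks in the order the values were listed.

4, 4, 2, 3, 1

Sorted (descending): 36, 20, 13, 8, 8
The 2 values of 8 occupy positions 4–5 → each gets rank 4.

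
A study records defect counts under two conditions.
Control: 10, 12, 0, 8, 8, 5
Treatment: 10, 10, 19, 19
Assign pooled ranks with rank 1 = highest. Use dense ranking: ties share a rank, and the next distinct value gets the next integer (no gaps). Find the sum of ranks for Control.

24

Sorted (descending): 19, 19, 12, 10, 10, 10, 8, 8, 5, 0
The 2 values of 19 share dense rank 1.
The 3 values of 10 share dense rank 3.
The 2 values of 8 share dense rank 4.
Remaining distinct values take the next consecutive integers.
Control values → pooled ranks: 10→3, 12→2, 0→6, 8→4, 8→4, 5→5
Rank sum = 3 + 2 + 6 + 4 + 4 + 5 = 24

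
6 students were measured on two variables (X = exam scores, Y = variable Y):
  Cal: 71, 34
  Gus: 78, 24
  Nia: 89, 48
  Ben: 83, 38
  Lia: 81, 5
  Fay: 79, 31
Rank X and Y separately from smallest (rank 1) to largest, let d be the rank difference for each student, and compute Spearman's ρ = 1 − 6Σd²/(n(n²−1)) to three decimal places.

Ranks of variable 1: 1, 2, 6, 5, 4, 3
Ranks of variable 2: 4, 2, 6, 5, 1, 3
d = r₁ − r₂: -3, 0, 0, 0, 3, 0
d²: 9, 0, 0, 0, 9, 0; Σd² = 18
ρ = 1 − 6·18/(6·35) = 1 − 108/210 = 0.486

0.486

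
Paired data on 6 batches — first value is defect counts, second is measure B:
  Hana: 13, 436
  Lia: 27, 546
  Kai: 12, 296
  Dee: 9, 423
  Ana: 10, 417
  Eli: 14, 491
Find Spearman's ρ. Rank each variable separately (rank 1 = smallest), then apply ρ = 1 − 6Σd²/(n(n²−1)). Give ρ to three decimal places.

0.771

Ranks of variable 1: 4, 6, 3, 1, 2, 5
Ranks of variable 2: 4, 6, 1, 3, 2, 5
d = r₁ − r₂: 0, 0, 2, -2, 0, 0
d²: 0, 0, 4, 4, 0, 0; Σd² = 8
ρ = 1 − 6·8/(6·35) = 1 − 48/210 = 0.771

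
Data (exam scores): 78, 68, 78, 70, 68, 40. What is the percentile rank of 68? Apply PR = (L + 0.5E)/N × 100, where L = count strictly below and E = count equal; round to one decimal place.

33.3

N = 6.
Strictly below 68: 1. Equal to 68: 2.
PR = (1 + 0.5·2)/6 × 100 = 33.3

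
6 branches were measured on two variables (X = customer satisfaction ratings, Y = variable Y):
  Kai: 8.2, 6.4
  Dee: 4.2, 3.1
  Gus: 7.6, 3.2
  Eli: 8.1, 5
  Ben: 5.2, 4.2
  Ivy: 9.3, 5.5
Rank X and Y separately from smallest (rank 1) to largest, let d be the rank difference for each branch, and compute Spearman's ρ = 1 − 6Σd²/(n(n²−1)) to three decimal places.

0.886

Ranks of variable 1: 5, 1, 3, 4, 2, 6
Ranks of variable 2: 6, 1, 2, 4, 3, 5
d = r₁ − r₂: -1, 0, 1, 0, -1, 1
d²: 1, 0, 1, 0, 1, 1; Σd² = 4
ρ = 1 − 6·4/(6·35) = 1 − 24/210 = 0.886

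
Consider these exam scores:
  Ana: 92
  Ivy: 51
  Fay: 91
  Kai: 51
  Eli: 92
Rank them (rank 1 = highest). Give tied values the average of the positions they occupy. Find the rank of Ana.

1.5

Sorted (descending): 92, 92, 91, 51, 51
The 2 values of 92 occupy positions 1–2 → average rank (1+2)/2 = 1.5.
The 2 values of 51 occupy positions 4–5 → average rank (4+5)/2 = 4.5.
Ana has value 92 → rank 1.5.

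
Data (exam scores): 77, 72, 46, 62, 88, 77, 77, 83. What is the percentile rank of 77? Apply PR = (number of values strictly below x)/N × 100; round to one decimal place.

37.5

N = 8.
Strictly below 77: 3. Equal to 77: 3.
PR = 3/8 × 100 = 37.5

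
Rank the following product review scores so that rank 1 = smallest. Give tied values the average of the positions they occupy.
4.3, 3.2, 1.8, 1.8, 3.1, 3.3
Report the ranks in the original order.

6, 4, 1.5, 1.5, 3, 5

Sorted (ascending): 1.8, 1.8, 3.1, 3.2, 3.3, 4.3
The 2 values of 1.8 occupy positions 1–2 → average rank (1+2)/2 = 1.5.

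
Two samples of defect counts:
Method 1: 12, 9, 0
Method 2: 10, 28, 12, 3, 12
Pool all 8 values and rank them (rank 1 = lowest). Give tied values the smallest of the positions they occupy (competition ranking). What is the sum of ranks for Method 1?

Sorted (ascending): 0, 3, 9, 10, 12, 12, 12, 28
The 3 values of 12 occupy positions 5–7 → each gets rank 5.
Method 1 values → pooled ranks: 12→5, 9→3, 0→1
Rank sum = 5 + 3 + 1 = 9

9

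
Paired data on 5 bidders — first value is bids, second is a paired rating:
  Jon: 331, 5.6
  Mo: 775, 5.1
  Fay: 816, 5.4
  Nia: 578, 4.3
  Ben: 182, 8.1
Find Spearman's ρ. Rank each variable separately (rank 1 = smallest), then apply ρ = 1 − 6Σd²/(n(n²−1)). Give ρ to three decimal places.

Ranks of variable 1: 2, 4, 5, 3, 1
Ranks of variable 2: 4, 2, 3, 1, 5
d = r₁ − r₂: -2, 2, 2, 2, -4
d²: 4, 4, 4, 4, 16; Σd² = 32
ρ = 1 − 6·32/(5·24) = 1 − 192/120 = -0.600

-0.600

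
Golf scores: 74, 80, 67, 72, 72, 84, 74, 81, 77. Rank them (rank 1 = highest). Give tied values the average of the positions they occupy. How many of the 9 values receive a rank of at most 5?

Sorted (descending): 84, 81, 80, 77, 74, 74, 72, 72, 67
The 2 values of 74 occupy positions 5–6 → average rank (5+6)/2 = 5.5.
The 2 values of 72 occupy positions 7–8 → average rank (7+8)/2 = 7.5.
Ranks ≤ 5: {1, 2, 3, 4} → 4 values.

4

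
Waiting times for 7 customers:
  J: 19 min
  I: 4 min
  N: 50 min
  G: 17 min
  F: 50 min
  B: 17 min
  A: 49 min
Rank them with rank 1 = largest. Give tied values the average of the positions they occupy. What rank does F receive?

Sorted (descending): 50, 50, 49, 19, 17, 17, 4
The 2 values of 50 occupy positions 1–2 → average rank (1+2)/2 = 1.5.
The 2 values of 17 occupy positions 5–6 → average rank (5+6)/2 = 5.5.
F has value 50 min → rank 1.5.

1.5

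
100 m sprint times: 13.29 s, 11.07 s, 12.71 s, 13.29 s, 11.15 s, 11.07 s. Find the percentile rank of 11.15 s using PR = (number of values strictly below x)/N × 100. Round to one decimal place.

33.3

N = 6.
Strictly below 11.15: 2. Equal to 11.15: 1.
PR = 2/6 × 100 = 33.3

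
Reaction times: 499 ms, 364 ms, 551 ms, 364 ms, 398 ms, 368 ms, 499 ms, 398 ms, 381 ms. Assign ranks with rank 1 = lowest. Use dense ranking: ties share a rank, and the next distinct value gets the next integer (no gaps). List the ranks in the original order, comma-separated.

5, 1, 6, 1, 4, 2, 5, 4, 3

Sorted (ascending): 364, 364, 368, 381, 398, 398, 499, 499, 551
The 2 values of 364 share dense rank 1.
The 2 values of 398 share dense rank 4.
The 2 values of 499 share dense rank 5.
Remaining distinct values take the next consecutive integers.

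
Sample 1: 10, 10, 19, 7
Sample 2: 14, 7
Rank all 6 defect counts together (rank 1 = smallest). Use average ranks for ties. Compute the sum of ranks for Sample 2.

6.5

Sorted (ascending): 7, 7, 10, 10, 14, 19
The 2 values of 7 occupy positions 1–2 → average rank (1+2)/2 = 1.5.
The 2 values of 10 occupy positions 3–4 → average rank (3+4)/2 = 3.5.
Sample 2 values → pooled ranks: 14→5, 7→1.5
Rank sum = 5 + 1.5 = 6.5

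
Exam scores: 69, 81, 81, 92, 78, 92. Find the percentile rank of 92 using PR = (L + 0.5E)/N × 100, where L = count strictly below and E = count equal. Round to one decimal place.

N = 6.
Strictly below 92: 4. Equal to 92: 2.
PR = (4 + 0.5·2)/6 × 100 = 83.3

83.3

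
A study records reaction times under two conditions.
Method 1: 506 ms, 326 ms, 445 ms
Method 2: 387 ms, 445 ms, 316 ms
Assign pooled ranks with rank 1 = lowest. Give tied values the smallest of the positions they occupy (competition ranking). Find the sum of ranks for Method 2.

8

Sorted (ascending): 316, 326, 387, 445, 445, 506
The 2 values of 445 occupy positions 4–5 → each gets rank 4.
Method 2 values → pooled ranks: 387→3, 445→4, 316→1
Rank sum = 3 + 4 + 1 = 8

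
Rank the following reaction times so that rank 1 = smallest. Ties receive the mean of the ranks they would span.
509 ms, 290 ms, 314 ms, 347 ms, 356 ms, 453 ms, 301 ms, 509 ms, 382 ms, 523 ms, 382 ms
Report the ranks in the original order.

Sorted (ascending): 290, 301, 314, 347, 356, 382, 382, 453, 509, 509, 523
The 2 values of 382 occupy positions 6–7 → average rank (6+7)/2 = 6.5.
The 2 values of 509 occupy positions 9–10 → average rank (9+10)/2 = 9.5.

9.5, 1, 3, 4, 5, 8, 2, 9.5, 6.5, 11, 6.5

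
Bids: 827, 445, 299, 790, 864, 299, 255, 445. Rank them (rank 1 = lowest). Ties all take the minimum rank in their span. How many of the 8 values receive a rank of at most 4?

Sorted (ascending): 255, 299, 299, 445, 445, 790, 827, 864
The 2 values of 299 occupy positions 2–3 → each gets rank 2.
The 2 values of 445 occupy positions 4–5 → each gets rank 4.
Ranks ≤ 4: {1, 2, 2, 4, 4} → 5 values.

5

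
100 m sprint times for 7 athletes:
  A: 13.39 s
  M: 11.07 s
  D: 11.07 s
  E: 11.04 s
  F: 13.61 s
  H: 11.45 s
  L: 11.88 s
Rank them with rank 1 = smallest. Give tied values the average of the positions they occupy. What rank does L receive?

Sorted (ascending): 11.04, 11.07, 11.07, 11.45, 11.88, 13.39, 13.61
The 2 values of 11.07 occupy positions 2–3 → average rank (2+3)/2 = 2.5.
L has value 11.88 s → rank 5.

5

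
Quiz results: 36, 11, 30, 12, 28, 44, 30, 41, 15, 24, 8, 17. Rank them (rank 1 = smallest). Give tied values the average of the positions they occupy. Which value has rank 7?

28

Sorted (ascending): 8, 11, 12, 15, 17, 24, 28, 30, 30, 36, 41, 44
The 2 values of 30 occupy positions 8–9 → average rank (8+9)/2 = 8.5.
Rank 7 → value 28.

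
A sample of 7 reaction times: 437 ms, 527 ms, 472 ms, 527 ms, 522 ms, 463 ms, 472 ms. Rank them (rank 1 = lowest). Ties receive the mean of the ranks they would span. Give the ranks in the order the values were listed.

Sorted (ascending): 437, 463, 472, 472, 522, 527, 527
The 2 values of 472 occupy positions 3–4 → average rank (3+4)/2 = 3.5.
The 2 values of 527 occupy positions 6–7 → average rank (6+7)/2 = 6.5.

1, 6.5, 3.5, 6.5, 5, 2, 3.5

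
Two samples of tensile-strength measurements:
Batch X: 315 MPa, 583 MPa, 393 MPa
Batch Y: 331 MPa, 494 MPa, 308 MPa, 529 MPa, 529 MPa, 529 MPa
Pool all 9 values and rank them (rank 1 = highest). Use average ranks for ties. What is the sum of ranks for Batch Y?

30

Sorted (descending): 583, 529, 529, 529, 494, 393, 331, 315, 308
The 3 values of 529 occupy positions 2–4 → average rank 3.
Batch Y values → pooled ranks: 331→7, 494→5, 308→9, 529→3, 529→3, 529→3
Rank sum = 7 + 5 + 9 + 3 + 3 + 3 = 30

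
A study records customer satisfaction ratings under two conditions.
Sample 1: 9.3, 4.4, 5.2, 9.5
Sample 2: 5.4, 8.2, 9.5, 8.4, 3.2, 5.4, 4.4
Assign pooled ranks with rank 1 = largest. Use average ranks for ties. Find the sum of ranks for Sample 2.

Sorted (descending): 9.5, 9.5, 9.3, 8.4, 8.2, 5.4, 5.4, 5.2, 4.4, 4.4, 3.2
The 2 values of 9.5 occupy positions 1–2 → average rank (1+2)/2 = 1.5.
The 2 values of 5.4 occupy positions 6–7 → average rank (6+7)/2 = 6.5.
The 2 values of 4.4 occupy positions 9–10 → average rank (9+10)/2 = 9.5.
Sample 2 values → pooled ranks: 5.4→6.5, 8.2→5, 9.5→1.5, 8.4→4, 3.2→11, 5.4→6.5, 4.4→9.5
Rank sum = 6.5 + 5 + 1.5 + 4 + 11 + 6.5 + 9.5 = 44

44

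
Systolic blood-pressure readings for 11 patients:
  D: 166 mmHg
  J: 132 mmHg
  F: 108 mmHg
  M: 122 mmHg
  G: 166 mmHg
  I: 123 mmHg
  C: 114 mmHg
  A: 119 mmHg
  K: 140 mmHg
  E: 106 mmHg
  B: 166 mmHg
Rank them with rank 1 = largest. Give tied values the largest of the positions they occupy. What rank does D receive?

Sorted (descending): 166, 166, 166, 140, 132, 123, 122, 119, 114, 108, 106
The 3 values of 166 occupy positions 1–3 → each gets rank 3.
D has value 166 mmHg → rank 3.

3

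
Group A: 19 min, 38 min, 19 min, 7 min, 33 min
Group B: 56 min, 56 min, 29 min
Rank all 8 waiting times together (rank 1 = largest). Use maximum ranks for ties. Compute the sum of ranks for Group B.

9

Sorted (descending): 56, 56, 38, 33, 29, 19, 19, 7
The 2 values of 56 occupy positions 1–2 → each gets rank 2.
The 2 values of 19 occupy positions 6–7 → each gets rank 7.
Group B values → pooled ranks: 56→2, 56→2, 29→5
Rank sum = 2 + 2 + 5 = 9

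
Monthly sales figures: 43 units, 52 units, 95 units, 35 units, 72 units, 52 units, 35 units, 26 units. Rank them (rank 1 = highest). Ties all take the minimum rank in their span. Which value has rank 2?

Sorted (descending): 95, 72, 52, 52, 43, 35, 35, 26
The 2 values of 52 occupy positions 3–4 → each gets rank 3.
The 2 values of 35 occupy positions 6–7 → each gets rank 6.
Rank 2 → value 72.

72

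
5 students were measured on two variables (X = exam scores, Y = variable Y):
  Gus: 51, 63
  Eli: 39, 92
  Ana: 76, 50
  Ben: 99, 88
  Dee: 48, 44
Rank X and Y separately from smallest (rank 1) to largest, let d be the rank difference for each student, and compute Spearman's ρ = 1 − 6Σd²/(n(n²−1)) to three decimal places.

-0.100

Ranks of variable 1: 3, 1, 4, 5, 2
Ranks of variable 2: 3, 5, 2, 4, 1
d = r₁ − r₂: 0, -4, 2, 1, 1
d²: 0, 16, 4, 1, 1; Σd² = 22
ρ = 1 − 6·22/(5·24) = 1 − 132/120 = -0.100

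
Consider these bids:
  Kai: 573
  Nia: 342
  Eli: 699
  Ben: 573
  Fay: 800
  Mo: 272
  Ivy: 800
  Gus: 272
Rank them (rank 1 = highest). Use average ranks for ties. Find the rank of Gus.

7.5

Sorted (descending): 800, 800, 699, 573, 573, 342, 272, 272
The 2 values of 800 occupy positions 1–2 → average rank (1+2)/2 = 1.5.
The 2 values of 573 occupy positions 4–5 → average rank (4+5)/2 = 4.5.
The 2 values of 272 occupy positions 7–8 → average rank (7+8)/2 = 7.5.
Gus has value 272 → rank 7.5.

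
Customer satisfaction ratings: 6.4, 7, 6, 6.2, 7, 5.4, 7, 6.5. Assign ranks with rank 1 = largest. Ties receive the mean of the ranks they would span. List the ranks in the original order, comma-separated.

Sorted (descending): 7, 7, 7, 6.5, 6.4, 6.2, 6, 5.4
The 3 values of 7 occupy positions 1–3 → average rank 2.

5, 2, 7, 6, 2, 8, 2, 4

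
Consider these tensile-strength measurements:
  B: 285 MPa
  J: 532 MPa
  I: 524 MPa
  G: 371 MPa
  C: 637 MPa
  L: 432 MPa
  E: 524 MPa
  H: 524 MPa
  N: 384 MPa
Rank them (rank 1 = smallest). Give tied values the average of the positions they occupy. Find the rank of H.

6

Sorted (ascending): 285, 371, 384, 432, 524, 524, 524, 532, 637
The 3 values of 524 occupy positions 5–7 → average rank 6.
H has value 524 MPa → rank 6.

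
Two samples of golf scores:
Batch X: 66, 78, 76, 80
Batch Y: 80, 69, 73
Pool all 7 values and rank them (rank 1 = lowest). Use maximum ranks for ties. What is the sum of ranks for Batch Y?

Sorted (ascending): 66, 69, 73, 76, 78, 80, 80
The 2 values of 80 occupy positions 6–7 → each gets rank 7.
Batch Y values → pooled ranks: 80→7, 69→2, 73→3
Rank sum = 7 + 2 + 3 = 12

12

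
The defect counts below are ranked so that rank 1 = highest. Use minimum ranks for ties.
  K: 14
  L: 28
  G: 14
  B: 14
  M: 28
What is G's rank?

3

Sorted (descending): 28, 28, 14, 14, 14
The 2 values of 28 occupy positions 1–2 → each gets rank 1.
The 3 values of 14 occupy positions 3–5 → each gets rank 3.
G has value 14 → rank 3.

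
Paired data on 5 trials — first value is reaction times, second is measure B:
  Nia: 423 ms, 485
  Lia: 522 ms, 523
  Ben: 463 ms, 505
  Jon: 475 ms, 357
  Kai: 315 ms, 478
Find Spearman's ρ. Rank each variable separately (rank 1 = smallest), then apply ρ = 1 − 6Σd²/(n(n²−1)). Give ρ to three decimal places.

0.400

Ranks of variable 1: 2, 5, 3, 4, 1
Ranks of variable 2: 3, 5, 4, 1, 2
d = r₁ − r₂: -1, 0, -1, 3, -1
d²: 1, 0, 1, 9, 1; Σd² = 12
ρ = 1 − 6·12/(5·24) = 1 − 72/120 = 0.400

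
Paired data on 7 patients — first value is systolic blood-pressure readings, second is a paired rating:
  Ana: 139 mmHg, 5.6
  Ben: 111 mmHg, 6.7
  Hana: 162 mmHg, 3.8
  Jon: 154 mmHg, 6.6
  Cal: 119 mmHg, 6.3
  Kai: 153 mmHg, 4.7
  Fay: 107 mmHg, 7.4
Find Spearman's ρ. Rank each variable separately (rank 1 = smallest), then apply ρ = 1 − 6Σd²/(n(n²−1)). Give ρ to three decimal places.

Ranks of variable 1: 4, 2, 7, 6, 3, 5, 1
Ranks of variable 2: 3, 6, 1, 5, 4, 2, 7
d = r₁ − r₂: 1, -4, 6, 1, -1, 3, -6
d²: 1, 16, 36, 1, 1, 9, 36; Σd² = 100
ρ = 1 − 6·100/(7·48) = 1 − 600/336 = -0.786

-0.786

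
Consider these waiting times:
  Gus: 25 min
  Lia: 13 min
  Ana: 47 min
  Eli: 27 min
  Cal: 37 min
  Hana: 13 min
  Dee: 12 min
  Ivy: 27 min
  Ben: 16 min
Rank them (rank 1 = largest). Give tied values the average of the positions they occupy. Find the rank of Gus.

5

Sorted (descending): 47, 37, 27, 27, 25, 16, 13, 13, 12
The 2 values of 27 occupy positions 3–4 → average rank (3+4)/2 = 3.5.
The 2 values of 13 occupy positions 7–8 → average rank (7+8)/2 = 7.5.
Gus has value 25 min → rank 5.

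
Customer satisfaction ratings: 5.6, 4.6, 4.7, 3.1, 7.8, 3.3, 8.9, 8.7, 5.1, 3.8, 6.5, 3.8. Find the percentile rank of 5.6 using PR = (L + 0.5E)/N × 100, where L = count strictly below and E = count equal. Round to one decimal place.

N = 12.
Strictly below 5.6: 7. Equal to 5.6: 1.
PR = (7 + 0.5·1)/12 × 100 = 62.5

62.5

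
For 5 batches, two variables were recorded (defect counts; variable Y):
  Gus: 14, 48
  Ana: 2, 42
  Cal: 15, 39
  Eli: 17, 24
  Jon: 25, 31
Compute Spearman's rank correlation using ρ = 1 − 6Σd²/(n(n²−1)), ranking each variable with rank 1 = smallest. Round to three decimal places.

-0.800

Ranks of variable 1: 2, 1, 3, 4, 5
Ranks of variable 2: 5, 4, 3, 1, 2
d = r₁ − r₂: -3, -3, 0, 3, 3
d²: 9, 9, 0, 9, 9; Σd² = 36
ρ = 1 − 6·36/(5·24) = 1 − 216/120 = -0.800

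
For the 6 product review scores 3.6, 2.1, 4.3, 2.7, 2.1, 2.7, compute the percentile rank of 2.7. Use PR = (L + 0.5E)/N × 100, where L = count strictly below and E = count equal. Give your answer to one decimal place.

50.0

N = 6.
Strictly below 2.7: 2. Equal to 2.7: 2.
PR = (2 + 0.5·2)/6 × 100 = 50.0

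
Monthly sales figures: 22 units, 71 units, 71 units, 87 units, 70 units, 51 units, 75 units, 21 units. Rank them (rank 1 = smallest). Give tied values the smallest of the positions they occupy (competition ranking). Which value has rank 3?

Sorted (ascending): 21, 22, 51, 70, 71, 71, 75, 87
The 2 values of 71 occupy positions 5–6 → each gets rank 5.
Rank 3 → value 51.

51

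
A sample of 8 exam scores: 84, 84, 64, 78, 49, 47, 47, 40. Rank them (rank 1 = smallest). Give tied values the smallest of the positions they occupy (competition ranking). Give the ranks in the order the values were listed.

7, 7, 5, 6, 4, 2, 2, 1

Sorted (ascending): 40, 47, 47, 49, 64, 78, 84, 84
The 2 values of 47 occupy positions 2–3 → each gets rank 2.
The 2 values of 84 occupy positions 7–8 → each gets rank 7.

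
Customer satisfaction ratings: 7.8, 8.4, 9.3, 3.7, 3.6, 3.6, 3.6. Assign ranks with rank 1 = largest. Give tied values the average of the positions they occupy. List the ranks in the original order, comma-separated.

Sorted (descending): 9.3, 8.4, 7.8, 3.7, 3.6, 3.6, 3.6
The 3 values of 3.6 occupy positions 5–7 → average rank 6.

3, 2, 1, 4, 6, 6, 6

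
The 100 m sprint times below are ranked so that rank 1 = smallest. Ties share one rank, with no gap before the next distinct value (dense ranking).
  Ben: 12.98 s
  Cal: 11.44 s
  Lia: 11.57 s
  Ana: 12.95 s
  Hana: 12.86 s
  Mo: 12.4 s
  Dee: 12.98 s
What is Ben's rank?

Sorted (ascending): 11.44, 11.57, 12.4, 12.86, 12.95, 12.98, 12.98
The 2 values of 12.98 share dense rank 6.
Remaining distinct values take the next consecutive integers.
Ben has value 12.98 s → rank 6.

6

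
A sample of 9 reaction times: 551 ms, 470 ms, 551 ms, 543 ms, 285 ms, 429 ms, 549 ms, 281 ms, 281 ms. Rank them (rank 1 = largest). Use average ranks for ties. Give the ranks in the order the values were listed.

Sorted (descending): 551, 551, 549, 543, 470, 429, 285, 281, 281
The 2 values of 551 occupy positions 1–2 → average rank (1+2)/2 = 1.5.
The 2 values of 281 occupy positions 8–9 → average rank (8+9)/2 = 8.5.

1.5, 5, 1.5, 4, 7, 6, 3, 8.5, 8.5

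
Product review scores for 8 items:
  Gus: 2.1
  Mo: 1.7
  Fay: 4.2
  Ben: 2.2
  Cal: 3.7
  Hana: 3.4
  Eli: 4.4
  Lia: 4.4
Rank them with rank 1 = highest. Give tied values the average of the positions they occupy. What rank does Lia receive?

1.5

Sorted (descending): 4.4, 4.4, 4.2, 3.7, 3.4, 2.2, 2.1, 1.7
The 2 values of 4.4 occupy positions 1–2 → average rank (1+2)/2 = 1.5.
Lia has value 4.4 → rank 1.5.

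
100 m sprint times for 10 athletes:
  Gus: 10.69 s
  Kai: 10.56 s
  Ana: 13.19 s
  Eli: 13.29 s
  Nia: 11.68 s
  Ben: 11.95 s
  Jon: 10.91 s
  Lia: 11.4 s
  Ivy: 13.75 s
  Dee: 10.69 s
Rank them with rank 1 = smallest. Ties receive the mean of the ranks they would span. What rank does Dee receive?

Sorted (ascending): 10.56, 10.69, 10.69, 10.91, 11.4, 11.68, 11.95, 13.19, 13.29, 13.75
The 2 values of 10.69 occupy positions 2–3 → average rank (2+3)/2 = 2.5.
Dee has value 10.69 s → rank 2.5.

2.5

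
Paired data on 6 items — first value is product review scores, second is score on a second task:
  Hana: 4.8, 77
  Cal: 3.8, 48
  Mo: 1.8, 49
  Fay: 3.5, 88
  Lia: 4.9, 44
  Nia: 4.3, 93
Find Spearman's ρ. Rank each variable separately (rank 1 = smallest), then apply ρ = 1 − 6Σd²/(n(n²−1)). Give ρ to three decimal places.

-0.257

Ranks of variable 1: 5, 3, 1, 2, 6, 4
Ranks of variable 2: 4, 2, 3, 5, 1, 6
d = r₁ − r₂: 1, 1, -2, -3, 5, -2
d²: 1, 1, 4, 9, 25, 4; Σd² = 44
ρ = 1 − 6·44/(6·35) = 1 − 264/210 = -0.257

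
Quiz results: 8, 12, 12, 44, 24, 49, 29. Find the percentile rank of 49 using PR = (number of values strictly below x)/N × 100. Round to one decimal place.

85.7

N = 7.
Strictly below 49: 6. Equal to 49: 1.
PR = 6/7 × 100 = 85.7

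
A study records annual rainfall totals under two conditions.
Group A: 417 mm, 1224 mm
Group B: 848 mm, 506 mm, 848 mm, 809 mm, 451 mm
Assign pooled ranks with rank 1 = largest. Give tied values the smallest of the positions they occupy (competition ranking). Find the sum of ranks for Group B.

19

Sorted (descending): 1224, 848, 848, 809, 506, 451, 417
The 2 values of 848 occupy positions 2–3 → each gets rank 2.
Group B values → pooled ranks: 848→2, 506→5, 848→2, 809→4, 451→6
Rank sum = 2 + 5 + 2 + 4 + 6 = 19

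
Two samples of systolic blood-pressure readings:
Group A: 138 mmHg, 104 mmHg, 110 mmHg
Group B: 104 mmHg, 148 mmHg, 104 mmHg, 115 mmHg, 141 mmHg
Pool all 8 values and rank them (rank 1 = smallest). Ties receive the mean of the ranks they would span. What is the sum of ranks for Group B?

24

Sorted (ascending): 104, 104, 104, 110, 115, 138, 141, 148
The 3 values of 104 occupy positions 1–3 → average rank 2.
Group B values → pooled ranks: 104→2, 148→8, 104→2, 115→5, 141→7
Rank sum = 2 + 8 + 2 + 5 + 7 = 24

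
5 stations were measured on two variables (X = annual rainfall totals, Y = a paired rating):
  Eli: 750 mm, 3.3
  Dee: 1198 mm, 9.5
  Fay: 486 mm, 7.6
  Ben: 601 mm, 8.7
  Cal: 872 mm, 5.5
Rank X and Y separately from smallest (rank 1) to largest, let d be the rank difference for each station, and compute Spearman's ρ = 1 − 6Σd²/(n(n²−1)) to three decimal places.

0.200

Ranks of variable 1: 3, 5, 1, 2, 4
Ranks of variable 2: 1, 5, 3, 4, 2
d = r₁ − r₂: 2, 0, -2, -2, 2
d²: 4, 0, 4, 4, 4; Σd² = 16
ρ = 1 − 6·16/(5·24) = 1 − 96/120 = 0.200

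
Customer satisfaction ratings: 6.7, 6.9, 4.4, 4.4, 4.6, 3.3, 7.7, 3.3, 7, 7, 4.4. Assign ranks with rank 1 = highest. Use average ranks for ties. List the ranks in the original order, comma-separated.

5, 4, 8, 8, 6, 10.5, 1, 10.5, 2.5, 2.5, 8

Sorted (descending): 7.7, 7, 7, 6.9, 6.7, 4.6, 4.4, 4.4, 4.4, 3.3, 3.3
The 2 values of 7 occupy positions 2–3 → average rank (2+3)/2 = 2.5.
The 3 values of 4.4 occupy positions 7–9 → average rank 8.
The 2 values of 3.3 occupy positions 10–11 → average rank (10+11)/2 = 10.5.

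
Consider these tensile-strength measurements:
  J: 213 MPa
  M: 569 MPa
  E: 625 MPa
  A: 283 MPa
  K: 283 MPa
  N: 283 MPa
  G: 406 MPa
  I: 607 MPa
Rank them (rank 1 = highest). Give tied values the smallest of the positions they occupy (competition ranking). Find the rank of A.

5

Sorted (descending): 625, 607, 569, 406, 283, 283, 283, 213
The 3 values of 283 occupy positions 5–7 → each gets rank 5.
A has value 283 MPa → rank 5.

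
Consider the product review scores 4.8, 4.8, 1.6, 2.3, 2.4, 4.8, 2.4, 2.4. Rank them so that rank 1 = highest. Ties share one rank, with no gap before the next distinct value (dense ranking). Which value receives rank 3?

Sorted (descending): 4.8, 4.8, 4.8, 2.4, 2.4, 2.4, 2.3, 1.6
The 3 values of 4.8 share dense rank 1.
The 3 values of 2.4 share dense rank 2.
Remaining distinct values take the next consecutive integers.
Rank 3 → value 2.3.

2.3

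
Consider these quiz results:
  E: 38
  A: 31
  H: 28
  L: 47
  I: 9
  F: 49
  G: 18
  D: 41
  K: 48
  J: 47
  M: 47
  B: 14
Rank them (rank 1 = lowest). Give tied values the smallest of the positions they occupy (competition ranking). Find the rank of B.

2

Sorted (ascending): 9, 14, 18, 28, 31, 38, 41, 47, 47, 47, 48, 49
The 3 values of 47 occupy positions 8–10 → each gets rank 8.
B has value 14 → rank 2.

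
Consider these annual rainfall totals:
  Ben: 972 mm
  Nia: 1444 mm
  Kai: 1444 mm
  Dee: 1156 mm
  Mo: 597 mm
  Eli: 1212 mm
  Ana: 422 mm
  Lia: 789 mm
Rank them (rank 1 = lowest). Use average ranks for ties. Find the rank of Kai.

7.5

Sorted (ascending): 422, 597, 789, 972, 1156, 1212, 1444, 1444
The 2 values of 1444 occupy positions 7–8 → average rank (7+8)/2 = 7.5.
Kai has value 1444 mm → rank 7.5.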